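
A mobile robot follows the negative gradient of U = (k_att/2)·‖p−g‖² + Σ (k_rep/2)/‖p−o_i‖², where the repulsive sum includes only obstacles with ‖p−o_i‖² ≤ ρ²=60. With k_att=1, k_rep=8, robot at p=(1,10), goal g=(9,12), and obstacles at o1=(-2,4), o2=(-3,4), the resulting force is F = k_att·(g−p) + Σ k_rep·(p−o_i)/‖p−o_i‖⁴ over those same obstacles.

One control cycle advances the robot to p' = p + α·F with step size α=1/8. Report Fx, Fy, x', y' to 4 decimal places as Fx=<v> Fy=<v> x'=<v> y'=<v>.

Fx=8.0237 Fy=2.0415 x'=2.0030 y'=10.2552

F_att = 1·(g−p) = 1·(8,2) = (8.0000,2.0000)
o1: d²=45 ≤ ρ²=60; F_rep = 8·(3,6)/45² = (0.0119,0.0237)
o2: d²=52 ≤ ρ²=60; F_rep = 8·(4,6)/52² = (0.0118,0.0178)
F = F_att + ΣF_rep = (8.0237,2.0415)
p' = p + 1/8·F = (2.0030,10.2552)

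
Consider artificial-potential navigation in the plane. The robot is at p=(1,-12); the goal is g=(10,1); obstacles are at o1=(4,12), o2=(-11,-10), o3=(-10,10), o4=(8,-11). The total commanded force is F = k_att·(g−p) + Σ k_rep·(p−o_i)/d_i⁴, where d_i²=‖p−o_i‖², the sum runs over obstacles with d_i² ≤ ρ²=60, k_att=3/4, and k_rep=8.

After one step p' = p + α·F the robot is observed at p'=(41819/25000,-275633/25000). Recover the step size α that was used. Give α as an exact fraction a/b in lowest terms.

α = 1/10

F_att = 3/4·(g−p) = 3/4·(9,13) = (6.7500,9.7500)
o1: d²=585 > ρ²=60 → inactive
o2: d²=148 > ρ²=60 → inactive
o3: d²=605 > ρ²=60 → inactive
o4: d²=50 ≤ ρ²=60; F_rep = 8·(-7,-1)/50² = (-0.0224,-0.0032)
F = F_att + ΣF_rep = (6.7276,9.7468)
Δp = p'−p = (0.6728,0.9747); α = Δx/Fx = (16819/25000) / (16819/2500) = 1/10
check: Δy/Fy = (24367/25000) / (24367/2500) = 1/10 ✓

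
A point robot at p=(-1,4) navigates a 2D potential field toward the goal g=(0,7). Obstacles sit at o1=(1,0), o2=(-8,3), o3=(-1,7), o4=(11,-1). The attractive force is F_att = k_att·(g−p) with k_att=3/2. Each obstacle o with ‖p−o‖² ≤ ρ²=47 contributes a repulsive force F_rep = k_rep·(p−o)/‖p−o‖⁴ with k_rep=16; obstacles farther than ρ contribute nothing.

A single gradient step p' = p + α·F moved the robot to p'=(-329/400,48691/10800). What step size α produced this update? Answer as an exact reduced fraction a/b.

F_att = 3/2·(g−p) = 3/2·(1,3) = (1.5000,4.5000)
o1: d²=20 ≤ ρ²=47; F_rep = 16·(-2,4)/20² = (-0.0800,0.1600)
o2: d²=50 > ρ²=47 → inactive
o3: d²=9 ≤ ρ²=47; F_rep = 16·(0,-3)/9² = (0.0000,-0.5926)
o4: d²=169 > ρ²=47 → inactive
F = F_att + ΣF_rep = (1.4200,4.0674)
Δp = p'−p = (0.1775,0.5084); α = Δx/Fx = (71/400) / (71/50) = 1/8
check: Δy/Fy = (5491/10800) / (5491/1350) = 1/8 ✓

α = 1/8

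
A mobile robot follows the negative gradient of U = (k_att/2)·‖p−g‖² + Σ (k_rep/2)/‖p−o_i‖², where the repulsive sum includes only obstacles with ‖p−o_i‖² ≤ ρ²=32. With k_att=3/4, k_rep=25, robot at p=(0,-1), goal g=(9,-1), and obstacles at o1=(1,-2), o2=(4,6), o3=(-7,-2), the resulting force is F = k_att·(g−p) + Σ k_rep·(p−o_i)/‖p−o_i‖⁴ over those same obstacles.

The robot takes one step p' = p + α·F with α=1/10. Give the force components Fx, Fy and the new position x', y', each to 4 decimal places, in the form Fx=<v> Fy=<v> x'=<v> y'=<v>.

F_att = 3/4·(g−p) = 3/4·(9,0) = (6.7500,0.0000)
o1: d²=2 ≤ ρ²=32; F_rep = 25·(-1,1)/2² = (-6.2500,6.2500)
o2: d²=65 > ρ²=32 → inactive
o3: d²=50 > ρ²=32 → inactive
F = F_att + ΣF_rep = (0.5000,6.2500)
p' = p + 1/10·F = (0.0500,-0.3750)

Fx=0.5000 Fy=6.2500 x'=0.0500 y'=-0.3750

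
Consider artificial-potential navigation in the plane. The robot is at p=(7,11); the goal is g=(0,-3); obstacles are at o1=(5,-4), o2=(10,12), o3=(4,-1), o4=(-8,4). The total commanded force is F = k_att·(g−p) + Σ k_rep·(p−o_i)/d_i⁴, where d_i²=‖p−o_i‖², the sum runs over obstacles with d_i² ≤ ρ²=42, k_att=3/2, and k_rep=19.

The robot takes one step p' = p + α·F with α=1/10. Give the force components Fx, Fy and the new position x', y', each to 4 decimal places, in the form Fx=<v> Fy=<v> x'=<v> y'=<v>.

F_att = 3/2·(g−p) = 3/2·(-7,-14) = (-10.5000,-21.0000)
o1: d²=229 > ρ²=42 → inactive
o2: d²=10 ≤ ρ²=42; F_rep = 19·(-3,-1)/10² = (-0.5700,-0.1900)
o3: d²=153 > ρ²=42 → inactive
o4: d²=274 > ρ²=42 → inactive
F = F_att + ΣF_rep = (-11.0700,-21.1900)
p' = p + 1/10·F = (5.8930,8.8810)

Fx=-11.0700 Fy=-21.1900 x'=5.8930 y'=8.8810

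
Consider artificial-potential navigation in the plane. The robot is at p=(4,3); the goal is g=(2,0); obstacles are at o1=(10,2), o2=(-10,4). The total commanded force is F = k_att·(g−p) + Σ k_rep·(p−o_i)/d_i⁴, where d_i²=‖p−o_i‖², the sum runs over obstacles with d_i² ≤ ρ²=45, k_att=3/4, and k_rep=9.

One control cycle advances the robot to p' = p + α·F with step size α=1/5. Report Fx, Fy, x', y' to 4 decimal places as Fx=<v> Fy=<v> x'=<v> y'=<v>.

F_att = 3/4·(g−p) = 3/4·(-2,-3) = (-1.5000,-2.2500)
o1: d²=37 ≤ ρ²=45; F_rep = 9·(-6,1)/37² = (-0.0394,0.0066)
o2: d²=197 > ρ²=45 → inactive
F = F_att + ΣF_rep = (-1.5394,-2.2434)
p' = p + 1/5·F = (3.6921,2.5513)

Fx=-1.5394 Fy=-2.2434 x'=3.6921 y'=2.5513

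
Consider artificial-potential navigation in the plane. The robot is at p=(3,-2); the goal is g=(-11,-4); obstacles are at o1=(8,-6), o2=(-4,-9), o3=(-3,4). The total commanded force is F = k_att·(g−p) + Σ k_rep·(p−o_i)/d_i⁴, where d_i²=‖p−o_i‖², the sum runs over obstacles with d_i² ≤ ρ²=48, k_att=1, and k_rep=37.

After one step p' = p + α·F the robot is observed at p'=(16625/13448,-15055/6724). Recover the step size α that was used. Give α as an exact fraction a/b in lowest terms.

F_att = 1·(g−p) = 1·(-14,-2) = (-14.0000,-2.0000)
o1: d²=41 ≤ ρ²=48; F_rep = 37·(-5,4)/41² = (-0.1101,0.0880)
o2: d²=98 > ρ²=48 → inactive
o3: d²=72 > ρ²=48 → inactive
F = F_att + ΣF_rep = (-14.1101,-1.9120)
Δp = p'−p = (-1.7638,-0.2390); α = Δx/Fx = (-23719/13448) / (-23719/1681) = 1/8
check: Δy/Fy = (-1607/6724) / (-3214/1681) = 1/8 ✓

α = 1/8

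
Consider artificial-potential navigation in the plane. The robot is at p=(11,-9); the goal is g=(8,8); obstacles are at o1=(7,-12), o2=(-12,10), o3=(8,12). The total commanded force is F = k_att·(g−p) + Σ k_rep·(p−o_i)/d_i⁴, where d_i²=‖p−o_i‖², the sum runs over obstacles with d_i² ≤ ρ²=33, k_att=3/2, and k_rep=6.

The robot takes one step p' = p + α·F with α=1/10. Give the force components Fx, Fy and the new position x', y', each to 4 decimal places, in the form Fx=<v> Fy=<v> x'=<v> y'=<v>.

Fx=-4.4616 Fy=25.5288 x'=10.5538 y'=-6.4471

F_att = 3/2·(g−p) = 3/2·(-3,17) = (-4.5000,25.5000)
o1: d²=25 ≤ ρ²=33; F_rep = 6·(4,3)/25² = (0.0384,0.0288)
o2: d²=890 > ρ²=33 → inactive
o3: d²=450 > ρ²=33 → inactive
F = F_att + ΣF_rep = (-4.4616,25.5288)
p' = p + 1/10·F = (10.5538,-6.4471)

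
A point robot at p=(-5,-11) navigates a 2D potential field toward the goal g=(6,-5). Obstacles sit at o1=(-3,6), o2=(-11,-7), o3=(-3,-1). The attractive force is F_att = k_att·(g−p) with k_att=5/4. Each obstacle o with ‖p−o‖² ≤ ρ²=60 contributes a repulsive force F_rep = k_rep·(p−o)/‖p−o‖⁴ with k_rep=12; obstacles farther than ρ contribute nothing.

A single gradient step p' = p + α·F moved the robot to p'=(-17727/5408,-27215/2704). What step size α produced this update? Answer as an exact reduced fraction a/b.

α = 1/8

F_att = 5/4·(g−p) = 5/4·(11,6) = (13.7500,7.5000)
o1: d²=293 > ρ²=60 → inactive
o2: d²=52 ≤ ρ²=60; F_rep = 12·(6,-4)/52² = (0.0266,-0.0178)
o3: d²=104 > ρ²=60 → inactive
F = F_att + ΣF_rep = (13.7766,7.4822)
Δp = p'−p = (1.7221,0.9353); α = Δx/Fx = (9313/5408) / (9313/676) = 1/8
check: Δy/Fy = (2529/2704) / (2529/338) = 1/8 ✓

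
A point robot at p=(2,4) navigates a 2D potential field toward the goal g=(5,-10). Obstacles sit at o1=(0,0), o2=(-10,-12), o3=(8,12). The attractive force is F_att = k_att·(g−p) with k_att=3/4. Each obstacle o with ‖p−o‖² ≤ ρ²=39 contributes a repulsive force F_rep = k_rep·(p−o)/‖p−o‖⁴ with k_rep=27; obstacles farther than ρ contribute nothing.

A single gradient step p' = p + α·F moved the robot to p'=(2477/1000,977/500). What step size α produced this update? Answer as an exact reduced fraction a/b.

α = 1/5

F_att = 3/4·(g−p) = 3/4·(3,-14) = (2.2500,-10.5000)
o1: d²=20 ≤ ρ²=39; F_rep = 27·(2,4)/20² = (0.1350,0.2700)
o2: d²=400 > ρ²=39 → inactive
o3: d²=100 > ρ²=39 → inactive
F = F_att + ΣF_rep = (2.3850,-10.2300)
Δp = p'−p = (0.4770,-2.0460); α = Δx/Fx = (477/1000) / (477/200) = 1/5
check: Δy/Fy = (-1023/500) / (-1023/100) = 1/5 ✓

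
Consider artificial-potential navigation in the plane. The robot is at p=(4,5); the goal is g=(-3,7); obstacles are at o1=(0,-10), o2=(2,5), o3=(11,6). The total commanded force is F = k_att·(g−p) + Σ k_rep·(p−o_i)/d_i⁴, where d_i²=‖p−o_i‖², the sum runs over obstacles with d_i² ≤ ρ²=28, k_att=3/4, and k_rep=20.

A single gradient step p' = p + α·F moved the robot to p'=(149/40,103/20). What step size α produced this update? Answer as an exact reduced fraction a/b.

α = 1/10

F_att = 3/4·(g−p) = 3/4·(-7,2) = (-5.2500,1.5000)
o1: d²=241 > ρ²=28 → inactive
o2: d²=4 ≤ ρ²=28; F_rep = 20·(2,0)/4² = (2.5000,0.0000)
o3: d²=50 > ρ²=28 → inactive
F = F_att + ΣF_rep = (-2.7500,1.5000)
Δp = p'−p = (-0.2750,0.1500); α = Δx/Fx = (-11/40) / (-11/4) = 1/10
check: Δy/Fy = (3/20) / (3/2) = 1/10 ✓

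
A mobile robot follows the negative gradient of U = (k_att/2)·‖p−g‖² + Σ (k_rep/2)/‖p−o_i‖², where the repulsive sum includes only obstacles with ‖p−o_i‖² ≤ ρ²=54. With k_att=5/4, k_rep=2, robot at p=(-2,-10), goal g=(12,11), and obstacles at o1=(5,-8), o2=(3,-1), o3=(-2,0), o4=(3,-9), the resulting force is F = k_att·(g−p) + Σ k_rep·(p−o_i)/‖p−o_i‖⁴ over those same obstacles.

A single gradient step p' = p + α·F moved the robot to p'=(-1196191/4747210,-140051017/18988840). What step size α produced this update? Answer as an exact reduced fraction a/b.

F_att = 5/4·(g−p) = 5/4·(14,21) = (17.5000,26.2500)
o1: d²=53 ≤ ρ²=54; F_rep = 2·(-7,-2)/53² = (-0.0050,-0.0014)
o2: d²=106 > ρ²=54 → inactive
o3: d²=100 > ρ²=54 → inactive
o4: d²=26 ≤ ρ²=54; F_rep = 2·(-5,-1)/26² = (-0.0148,-0.0030)
F = F_att + ΣF_rep = (17.4802,26.2456)
Δp = p'−p = (1.7480,2.6246); α = Δx/Fx = (8298229/4747210) / (8298229/474721) = 1/10
check: Δy/Fy = (49837383/18988840) / (49837383/1898884) = 1/10 ✓

α = 1/10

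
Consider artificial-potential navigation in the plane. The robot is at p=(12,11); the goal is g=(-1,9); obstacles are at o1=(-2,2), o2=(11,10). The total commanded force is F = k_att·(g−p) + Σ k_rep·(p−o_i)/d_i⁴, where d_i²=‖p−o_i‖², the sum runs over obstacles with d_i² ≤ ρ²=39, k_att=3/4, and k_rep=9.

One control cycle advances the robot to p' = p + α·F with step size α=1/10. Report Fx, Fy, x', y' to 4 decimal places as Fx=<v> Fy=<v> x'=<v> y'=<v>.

Fx=-7.5000 Fy=0.7500 x'=11.2500 y'=11.0750

F_att = 3/4·(g−p) = 3/4·(-13,-2) = (-9.7500,-1.5000)
o1: d²=277 > ρ²=39 → inactive
o2: d²=2 ≤ ρ²=39; F_rep = 9·(1,1)/2² = (2.2500,2.2500)
F = F_att + ΣF_rep = (-7.5000,0.7500)
p' = p + 1/10·F = (11.2500,11.0750)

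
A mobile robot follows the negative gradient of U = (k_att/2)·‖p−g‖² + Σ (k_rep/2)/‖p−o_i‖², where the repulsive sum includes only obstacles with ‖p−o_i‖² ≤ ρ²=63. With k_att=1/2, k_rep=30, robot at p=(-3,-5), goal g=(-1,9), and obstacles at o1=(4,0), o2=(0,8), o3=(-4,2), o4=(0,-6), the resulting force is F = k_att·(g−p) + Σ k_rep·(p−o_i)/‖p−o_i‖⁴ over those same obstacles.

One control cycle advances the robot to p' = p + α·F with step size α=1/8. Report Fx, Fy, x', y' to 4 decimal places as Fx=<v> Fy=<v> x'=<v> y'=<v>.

Fx=0.1120 Fy=7.2160 x'=-2.9860 y'=-4.0980

F_att = 1/2·(g−p) = 1/2·(2,14) = (1.0000,7.0000)
o1: d²=74 > ρ²=63 → inactive
o2: d²=178 > ρ²=63 → inactive
o3: d²=50 ≤ ρ²=63; F_rep = 30·(1,-7)/50² = (0.0120,-0.0840)
o4: d²=10 ≤ ρ²=63; F_rep = 30·(-3,1)/10² = (-0.9000,0.3000)
F = F_att + ΣF_rep = (0.1120,7.2160)
p' = p + 1/8·F = (-2.9860,-4.0980)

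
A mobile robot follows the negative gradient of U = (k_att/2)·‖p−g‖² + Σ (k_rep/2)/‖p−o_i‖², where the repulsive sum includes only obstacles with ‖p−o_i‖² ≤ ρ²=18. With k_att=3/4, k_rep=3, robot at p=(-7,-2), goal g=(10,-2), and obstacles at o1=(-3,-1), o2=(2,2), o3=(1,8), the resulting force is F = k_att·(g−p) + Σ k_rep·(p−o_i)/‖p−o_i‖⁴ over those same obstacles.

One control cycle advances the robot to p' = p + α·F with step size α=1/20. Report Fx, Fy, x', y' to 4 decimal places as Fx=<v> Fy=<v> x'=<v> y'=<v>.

F_att = 3/4·(g−p) = 3/4·(17,0) = (12.7500,0.0000)
o1: d²=17 ≤ ρ²=18; F_rep = 3·(-4,-1)/17² = (-0.0415,-0.0104)
o2: d²=97 > ρ²=18 → inactive
o3: d²=164 > ρ²=18 → inactive
F = F_att + ΣF_rep = (12.7085,-0.0104)
p' = p + 1/20·F = (-6.3646,-2.0005)

Fx=12.7085 Fy=-0.0104 x'=-6.3646 y'=-2.0005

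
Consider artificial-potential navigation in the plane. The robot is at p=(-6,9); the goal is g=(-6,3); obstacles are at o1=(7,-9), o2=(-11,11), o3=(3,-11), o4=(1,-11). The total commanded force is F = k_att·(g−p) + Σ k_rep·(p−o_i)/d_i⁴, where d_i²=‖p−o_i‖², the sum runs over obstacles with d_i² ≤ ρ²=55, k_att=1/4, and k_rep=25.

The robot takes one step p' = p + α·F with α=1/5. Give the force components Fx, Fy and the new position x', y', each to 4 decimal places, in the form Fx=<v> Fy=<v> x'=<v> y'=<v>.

F_att = 1/4·(g−p) = 1/4·(0,-6) = (0.0000,-1.5000)
o1: d²=493 > ρ²=55 → inactive
o2: d²=29 ≤ ρ²=55; F_rep = 25·(5,-2)/29² = (0.1486,-0.0595)
o3: d²=481 > ρ²=55 → inactive
o4: d²=449 > ρ²=55 → inactive
F = F_att + ΣF_rep = (0.1486,-1.5595)
p' = p + 1/5·F = (-5.9703,8.6881)

Fx=0.1486 Fy=-1.5595 x'=-5.9703 y'=8.6881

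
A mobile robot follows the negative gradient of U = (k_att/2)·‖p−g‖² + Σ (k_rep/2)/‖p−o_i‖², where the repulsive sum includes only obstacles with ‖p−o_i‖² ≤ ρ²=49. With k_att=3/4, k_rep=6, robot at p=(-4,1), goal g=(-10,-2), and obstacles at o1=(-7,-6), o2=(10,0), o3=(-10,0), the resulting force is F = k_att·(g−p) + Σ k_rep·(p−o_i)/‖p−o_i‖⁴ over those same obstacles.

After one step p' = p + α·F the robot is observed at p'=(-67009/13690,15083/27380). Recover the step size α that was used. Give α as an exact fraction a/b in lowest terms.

α = 1/5

F_att = 3/4·(g−p) = 3/4·(-6,-3) = (-4.5000,-2.2500)
o1: d²=58 > ρ²=49 → inactive
o2: d²=197 > ρ²=49 → inactive
o3: d²=37 ≤ ρ²=49; F_rep = 6·(6,1)/37² = (0.0263,0.0044)
F = F_att + ΣF_rep = (-4.4737,-2.2456)
Δp = p'−p = (-0.8947,-0.4491); α = Δx/Fx = (-12249/13690) / (-12249/2738) = 1/5
check: Δy/Fy = (-12297/27380) / (-12297/5476) = 1/5 ✓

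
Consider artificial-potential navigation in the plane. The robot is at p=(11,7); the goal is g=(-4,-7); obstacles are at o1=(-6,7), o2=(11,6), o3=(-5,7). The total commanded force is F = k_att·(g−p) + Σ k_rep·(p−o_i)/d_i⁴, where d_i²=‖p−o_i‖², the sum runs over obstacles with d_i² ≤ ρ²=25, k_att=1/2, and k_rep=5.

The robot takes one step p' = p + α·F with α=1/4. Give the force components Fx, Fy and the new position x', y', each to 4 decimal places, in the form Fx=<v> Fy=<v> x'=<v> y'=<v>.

F_att = 1/2·(g−p) = 1/2·(-15,-14) = (-7.5000,-7.0000)
o1: d²=289 > ρ²=25 → inactive
o2: d²=1 ≤ ρ²=25; F_rep = 5·(0,1)/1² = (0.0000,5.0000)
o3: d²=256 > ρ²=25 → inactive
F = F_att + ΣF_rep = (-7.5000,-2.0000)
p' = p + 1/4·F = (9.1250,6.5000)

Fx=-7.5000 Fy=-2.0000 x'=9.1250 y'=6.5000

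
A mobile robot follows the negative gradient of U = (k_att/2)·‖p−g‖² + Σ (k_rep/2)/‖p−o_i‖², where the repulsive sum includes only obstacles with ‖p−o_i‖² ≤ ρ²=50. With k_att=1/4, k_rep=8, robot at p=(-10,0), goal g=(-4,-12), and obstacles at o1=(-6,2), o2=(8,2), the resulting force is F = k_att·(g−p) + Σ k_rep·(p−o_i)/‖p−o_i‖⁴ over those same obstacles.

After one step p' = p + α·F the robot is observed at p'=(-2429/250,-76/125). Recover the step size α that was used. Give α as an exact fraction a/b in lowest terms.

α = 1/5

F_att = 1/4·(g−p) = 1/4·(6,-12) = (1.5000,-3.0000)
o1: d²=20 ≤ ρ²=50; F_rep = 8·(-4,-2)/20² = (-0.0800,-0.0400)
o2: d²=328 > ρ²=50 → inactive
F = F_att + ΣF_rep = (1.4200,-3.0400)
Δp = p'−p = (0.2840,-0.6080); α = Δx/Fx = (71/250) / (71/50) = 1/5
check: Δy/Fy = (-76/125) / (-76/25) = 1/5 ✓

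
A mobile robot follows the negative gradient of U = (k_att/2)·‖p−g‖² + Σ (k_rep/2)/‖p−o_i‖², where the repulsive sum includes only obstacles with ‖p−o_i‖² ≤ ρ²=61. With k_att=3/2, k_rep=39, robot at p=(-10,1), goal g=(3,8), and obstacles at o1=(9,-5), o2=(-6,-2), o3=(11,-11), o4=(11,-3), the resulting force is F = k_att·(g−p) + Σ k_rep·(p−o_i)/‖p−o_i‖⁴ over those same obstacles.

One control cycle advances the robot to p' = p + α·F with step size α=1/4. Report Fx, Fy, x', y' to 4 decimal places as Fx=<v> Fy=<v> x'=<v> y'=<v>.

F_att = 3/2·(g−p) = 3/2·(13,7) = (19.5000,10.5000)
o1: d²=397 > ρ²=61 → inactive
o2: d²=25 ≤ ρ²=61; F_rep = 39·(-4,3)/25² = (-0.2496,0.1872)
o3: d²=585 > ρ²=61 → inactive
o4: d²=457 > ρ²=61 → inactive
F = F_att + ΣF_rep = (19.2504,10.6872)
p' = p + 1/4·F = (-5.1874,3.6718)

Fx=19.2504 Fy=10.6872 x'=-5.1874 y'=3.6718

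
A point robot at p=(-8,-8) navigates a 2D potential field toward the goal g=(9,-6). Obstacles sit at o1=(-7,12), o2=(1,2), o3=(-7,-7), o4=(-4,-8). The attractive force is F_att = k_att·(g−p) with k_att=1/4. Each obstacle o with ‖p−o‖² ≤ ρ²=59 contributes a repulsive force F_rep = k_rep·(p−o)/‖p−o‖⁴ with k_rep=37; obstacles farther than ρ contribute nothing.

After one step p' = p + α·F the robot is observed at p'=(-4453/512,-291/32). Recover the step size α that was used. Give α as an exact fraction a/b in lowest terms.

F_att = 1/4·(g−p) = 1/4·(17,2) = (4.2500,0.5000)
o1: d²=401 > ρ²=59 → inactive
o2: d²=181 > ρ²=59 → inactive
o3: d²=2 ≤ ρ²=59; F_rep = 37·(-1,-1)/2² = (-9.2500,-9.2500)
o4: d²=16 ≤ ρ²=59; F_rep = 37·(-4,0)/16² = (-0.5781,0.0000)
F = F_att + ΣF_rep = (-5.5781,-8.7500)
Δp = p'−p = (-0.6973,-1.0938); α = Δx/Fx = (-357/512) / (-357/64) = 1/8
check: Δy/Fy = (-35/32) / (-35/4) = 1/8 ✓

α = 1/8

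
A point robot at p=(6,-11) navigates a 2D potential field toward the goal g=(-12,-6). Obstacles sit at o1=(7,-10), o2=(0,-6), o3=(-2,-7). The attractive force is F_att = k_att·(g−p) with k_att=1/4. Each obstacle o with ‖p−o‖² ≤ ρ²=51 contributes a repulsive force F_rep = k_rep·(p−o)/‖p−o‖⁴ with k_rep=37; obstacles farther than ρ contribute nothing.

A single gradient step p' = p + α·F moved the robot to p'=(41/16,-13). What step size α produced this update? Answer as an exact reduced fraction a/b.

F_att = 1/4·(g−p) = 1/4·(-18,5) = (-4.5000,1.2500)
o1: d²=2 ≤ ρ²=51; F_rep = 37·(-1,-1)/2² = (-9.2500,-9.2500)
o2: d²=61 > ρ²=51 → inactive
o3: d²=80 > ρ²=51 → inactive
F = F_att + ΣF_rep = (-13.7500,-8.0000)
Δp = p'−p = (-3.4375,-2.0000); α = Δx/Fx = (-55/16) / (-55/4) = 1/4
check: Δy/Fy = (-2) / (-8) = 1/4 ✓

α = 1/4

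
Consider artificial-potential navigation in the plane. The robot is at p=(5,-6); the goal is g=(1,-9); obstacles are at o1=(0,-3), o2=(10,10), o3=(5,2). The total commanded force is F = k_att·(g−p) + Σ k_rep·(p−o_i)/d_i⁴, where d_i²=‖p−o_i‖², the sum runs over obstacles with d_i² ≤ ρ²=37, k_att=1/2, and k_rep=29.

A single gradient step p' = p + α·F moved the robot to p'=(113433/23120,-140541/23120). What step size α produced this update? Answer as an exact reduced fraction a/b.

α = 1/20

F_att = 1/2·(g−p) = 1/2·(-4,-3) = (-2.0000,-1.5000)
o1: d²=34 ≤ ρ²=37; F_rep = 29·(5,-3)/34² = (0.1254,-0.0753)
o2: d²=281 > ρ²=37 → inactive
o3: d²=64 > ρ²=37 → inactive
F = F_att + ΣF_rep = (-1.8746,-1.5753)
Δp = p'−p = (-0.0937,-0.0788); α = Δx/Fx = (-2167/23120) / (-2167/1156) = 1/20
check: Δy/Fy = (-1821/23120) / (-1821/1156) = 1/20 ✓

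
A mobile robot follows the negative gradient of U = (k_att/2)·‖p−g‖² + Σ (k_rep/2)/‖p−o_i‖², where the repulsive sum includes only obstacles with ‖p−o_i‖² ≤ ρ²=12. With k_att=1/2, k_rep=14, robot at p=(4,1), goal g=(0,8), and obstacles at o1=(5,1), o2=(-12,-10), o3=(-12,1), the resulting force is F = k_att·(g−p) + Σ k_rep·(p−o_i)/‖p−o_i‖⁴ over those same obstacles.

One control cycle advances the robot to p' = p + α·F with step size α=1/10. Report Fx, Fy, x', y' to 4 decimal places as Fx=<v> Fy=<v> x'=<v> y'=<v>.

Fx=-16.0000 Fy=3.5000 x'=2.4000 y'=1.3500

F_att = 1/2·(g−p) = 1/2·(-4,7) = (-2.0000,3.5000)
o1: d²=1 ≤ ρ²=12; F_rep = 14·(-1,0)/1² = (-14.0000,0.0000)
o2: d²=377 > ρ²=12 → inactive
o3: d²=256 > ρ²=12 → inactive
F = F_att + ΣF_rep = (-16.0000,3.5000)
p' = p + 1/10·F = (2.4000,1.3500)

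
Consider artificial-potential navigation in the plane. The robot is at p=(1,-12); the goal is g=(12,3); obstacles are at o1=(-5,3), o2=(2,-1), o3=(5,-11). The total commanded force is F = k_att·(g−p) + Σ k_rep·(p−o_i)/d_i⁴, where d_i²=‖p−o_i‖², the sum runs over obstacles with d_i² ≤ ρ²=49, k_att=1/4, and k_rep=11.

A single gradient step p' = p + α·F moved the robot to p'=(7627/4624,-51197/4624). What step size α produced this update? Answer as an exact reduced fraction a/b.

F_att = 1/4·(g−p) = 1/4·(11,15) = (2.7500,3.7500)
o1: d²=261 > ρ²=49 → inactive
o2: d²=122 > ρ²=49 → inactive
o3: d²=17 ≤ ρ²=49; F_rep = 11·(-4,-1)/17² = (-0.1522,-0.0381)
F = F_att + ΣF_rep = (2.5978,3.7119)
Δp = p'−p = (0.6494,0.9280); α = Δx/Fx = (3003/4624) / (3003/1156) = 1/4
check: Δy/Fy = (4291/4624) / (4291/1156) = 1/4 ✓

α = 1/4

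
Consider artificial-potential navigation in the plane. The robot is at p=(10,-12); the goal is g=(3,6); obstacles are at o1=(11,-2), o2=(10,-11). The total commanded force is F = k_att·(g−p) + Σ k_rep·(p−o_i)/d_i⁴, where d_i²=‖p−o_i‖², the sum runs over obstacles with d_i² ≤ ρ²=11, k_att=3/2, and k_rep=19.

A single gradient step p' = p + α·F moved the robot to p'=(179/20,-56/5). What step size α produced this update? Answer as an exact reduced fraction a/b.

α = 1/10

F_att = 3/2·(g−p) = 3/2·(-7,18) = (-10.5000,27.0000)
o1: d²=101 > ρ²=11 → inactive
o2: d²=1 ≤ ρ²=11; F_rep = 19·(0,-1)/1² = (0.0000,-19.0000)
F = F_att + ΣF_rep = (-10.5000,8.0000)
Δp = p'−p = (-1.0500,0.8000); α = Δx/Fx = (-21/20) / (-21/2) = 1/10
check: Δy/Fy = (4/5) / (8) = 1/10 ✓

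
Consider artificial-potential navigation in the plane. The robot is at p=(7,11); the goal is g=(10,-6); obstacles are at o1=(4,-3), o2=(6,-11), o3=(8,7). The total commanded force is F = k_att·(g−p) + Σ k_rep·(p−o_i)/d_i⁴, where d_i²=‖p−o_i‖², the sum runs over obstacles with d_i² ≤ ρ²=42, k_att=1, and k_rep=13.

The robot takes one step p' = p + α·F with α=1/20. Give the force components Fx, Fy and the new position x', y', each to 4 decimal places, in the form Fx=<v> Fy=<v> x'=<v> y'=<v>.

Fx=2.9550 Fy=-16.8201 x'=7.1478 y'=10.1590

F_att = 1·(g−p) = 1·(3,-17) = (3.0000,-17.0000)
o1: d²=205 > ρ²=42 → inactive
o2: d²=485 > ρ²=42 → inactive
o3: d²=17 ≤ ρ²=42; F_rep = 13·(-1,4)/17² = (-0.0450,0.1799)
F = F_att + ΣF_rep = (2.9550,-16.8201)
p' = p + 1/20·F = (7.1478,10.1590)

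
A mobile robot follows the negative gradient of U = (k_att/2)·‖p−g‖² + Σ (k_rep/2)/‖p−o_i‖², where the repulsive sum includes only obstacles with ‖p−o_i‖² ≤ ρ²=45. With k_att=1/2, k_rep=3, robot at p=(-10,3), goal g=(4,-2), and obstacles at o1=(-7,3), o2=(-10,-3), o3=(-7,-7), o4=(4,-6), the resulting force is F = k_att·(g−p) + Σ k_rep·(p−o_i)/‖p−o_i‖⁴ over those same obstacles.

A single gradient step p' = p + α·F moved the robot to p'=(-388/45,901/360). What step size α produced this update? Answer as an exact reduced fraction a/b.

α = 1/5

F_att = 1/2·(g−p) = 1/2·(14,-5) = (7.0000,-2.5000)
o1: d²=9 ≤ ρ²=45; F_rep = 3·(-3,0)/9² = (-0.1111,0.0000)
o2: d²=36 ≤ ρ²=45; F_rep = 3·(0,6)/36² = (0.0000,0.0139)
o3: d²=109 > ρ²=45 → inactive
o4: d²=277 > ρ²=45 → inactive
F = F_att + ΣF_rep = (6.8889,-2.4861)
Δp = p'−p = (1.3778,-0.4972); α = Δx/Fx = (62/45) / (62/9) = 1/5
check: Δy/Fy = (-179/360) / (-179/72) = 1/5 ✓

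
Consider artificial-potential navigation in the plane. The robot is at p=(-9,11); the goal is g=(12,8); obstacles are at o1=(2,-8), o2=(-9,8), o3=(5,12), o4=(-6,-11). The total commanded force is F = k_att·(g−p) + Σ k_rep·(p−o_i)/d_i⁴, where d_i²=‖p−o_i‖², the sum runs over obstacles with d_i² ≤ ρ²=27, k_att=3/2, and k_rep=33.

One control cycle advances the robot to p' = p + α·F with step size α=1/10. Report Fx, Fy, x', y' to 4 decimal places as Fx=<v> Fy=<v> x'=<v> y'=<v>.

F_att = 3/2·(g−p) = 3/2·(21,-3) = (31.5000,-4.5000)
o1: d²=482 > ρ²=27 → inactive
o2: d²=9 ≤ ρ²=27; F_rep = 33·(0,3)/9² = (0.0000,1.2222)
o3: d²=197 > ρ²=27 → inactive
o4: d²=493 > ρ²=27 → inactive
F = F_att + ΣF_rep = (31.5000,-3.2778)
p' = p + 1/10·F = (-5.8500,10.6722)

Fx=31.5000 Fy=-3.2778 x'=-5.8500 y'=10.6722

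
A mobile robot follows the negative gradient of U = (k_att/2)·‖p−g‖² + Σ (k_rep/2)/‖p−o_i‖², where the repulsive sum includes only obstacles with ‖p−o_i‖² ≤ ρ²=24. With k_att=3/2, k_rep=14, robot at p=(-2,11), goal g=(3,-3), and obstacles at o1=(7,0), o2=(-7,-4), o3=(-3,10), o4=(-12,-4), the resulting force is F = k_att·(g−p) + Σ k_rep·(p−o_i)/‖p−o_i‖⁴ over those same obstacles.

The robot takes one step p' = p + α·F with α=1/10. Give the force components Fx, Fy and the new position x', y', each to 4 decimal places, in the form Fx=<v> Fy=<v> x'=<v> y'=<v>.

F_att = 3/2·(g−p) = 3/2·(5,-14) = (7.5000,-21.0000)
o1: d²=202 > ρ²=24 → inactive
o2: d²=250 > ρ²=24 → inactive
o3: d²=2 ≤ ρ²=24; F_rep = 14·(1,1)/2² = (3.5000,3.5000)
o4: d²=325 > ρ²=24 → inactive
F = F_att + ΣF_rep = (11.0000,-17.5000)
p' = p + 1/10·F = (-0.9000,9.2500)

Fx=11.0000 Fy=-17.5000 x'=-0.9000 y'=9.2500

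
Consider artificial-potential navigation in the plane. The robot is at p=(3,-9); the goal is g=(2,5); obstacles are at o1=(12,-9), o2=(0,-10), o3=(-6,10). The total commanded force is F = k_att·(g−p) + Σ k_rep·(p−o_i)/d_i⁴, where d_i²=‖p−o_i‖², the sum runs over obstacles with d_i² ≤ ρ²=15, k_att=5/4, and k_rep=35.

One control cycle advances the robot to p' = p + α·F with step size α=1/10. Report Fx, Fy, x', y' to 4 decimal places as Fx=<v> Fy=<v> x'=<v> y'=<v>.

F_att = 5/4·(g−p) = 5/4·(-1,14) = (-1.2500,17.5000)
o1: d²=81 > ρ²=15 → inactive
o2: d²=10 ≤ ρ²=15; F_rep = 35·(3,1)/10² = (1.0500,0.3500)
o3: d²=442 > ρ²=15 → inactive
F = F_att + ΣF_rep = (-0.2000,17.8500)
p' = p + 1/10·F = (2.9800,-7.2150)

Fx=-0.2000 Fy=17.8500 x'=2.9800 y'=-7.2150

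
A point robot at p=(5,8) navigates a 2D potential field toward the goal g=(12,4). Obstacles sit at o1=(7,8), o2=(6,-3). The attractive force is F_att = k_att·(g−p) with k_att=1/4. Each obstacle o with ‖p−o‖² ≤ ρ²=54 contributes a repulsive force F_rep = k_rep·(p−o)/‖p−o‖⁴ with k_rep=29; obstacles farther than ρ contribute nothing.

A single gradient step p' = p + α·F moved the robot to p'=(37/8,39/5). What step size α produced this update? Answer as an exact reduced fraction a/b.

F_att = 1/4·(g−p) = 1/4·(7,-4) = (1.7500,-1.0000)
o1: d²=4 ≤ ρ²=54; F_rep = 29·(-2,0)/4² = (-3.6250,0.0000)
o2: d²=122 > ρ²=54 → inactive
F = F_att + ΣF_rep = (-1.8750,-1.0000)
Δp = p'−p = (-0.3750,-0.2000); α = Δx/Fx = (-3/8) / (-15/8) = 1/5
check: Δy/Fy = (-1/5) / (-1) = 1/5 ✓

α = 1/5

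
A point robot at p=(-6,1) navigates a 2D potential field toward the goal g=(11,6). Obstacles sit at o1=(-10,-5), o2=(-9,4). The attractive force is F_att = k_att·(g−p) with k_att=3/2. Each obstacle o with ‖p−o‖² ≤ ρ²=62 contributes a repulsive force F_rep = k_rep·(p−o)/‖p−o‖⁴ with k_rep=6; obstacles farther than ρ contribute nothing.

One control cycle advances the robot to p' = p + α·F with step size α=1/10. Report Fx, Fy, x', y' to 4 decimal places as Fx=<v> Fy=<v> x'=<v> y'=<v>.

Fx=25.5644 Fy=7.4578 x'=-3.4436 y'=1.7458

F_att = 3/2·(g−p) = 3/2·(17,5) = (25.5000,7.5000)
o1: d²=52 ≤ ρ²=62; F_rep = 6·(4,6)/52² = (0.0089,0.0133)
o2: d²=18 ≤ ρ²=62; F_rep = 6·(3,-3)/18² = (0.0556,-0.0556)
F = F_att + ΣF_rep = (25.5644,7.4578)
p' = p + 1/10·F = (-3.4436,1.7458)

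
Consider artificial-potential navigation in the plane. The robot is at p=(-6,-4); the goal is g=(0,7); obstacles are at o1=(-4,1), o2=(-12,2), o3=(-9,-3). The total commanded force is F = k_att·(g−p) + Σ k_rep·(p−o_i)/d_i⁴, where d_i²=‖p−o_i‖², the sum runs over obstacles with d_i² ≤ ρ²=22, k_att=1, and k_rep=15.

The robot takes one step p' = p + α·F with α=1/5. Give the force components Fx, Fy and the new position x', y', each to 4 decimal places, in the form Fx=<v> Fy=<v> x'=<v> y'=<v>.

Fx=6.4500 Fy=10.8500 x'=-4.7100 y'=-1.8300

F_att = 1·(g−p) = 1·(6,11) = (6.0000,11.0000)
o1: d²=29 > ρ²=22 → inactive
o2: d²=72 > ρ²=22 → inactive
o3: d²=10 ≤ ρ²=22; F_rep = 15·(3,-1)/10² = (0.4500,-0.1500)
F = F_att + ΣF_rep = (6.4500,10.8500)
p' = p + 1/5·F = (-4.7100,-1.8300)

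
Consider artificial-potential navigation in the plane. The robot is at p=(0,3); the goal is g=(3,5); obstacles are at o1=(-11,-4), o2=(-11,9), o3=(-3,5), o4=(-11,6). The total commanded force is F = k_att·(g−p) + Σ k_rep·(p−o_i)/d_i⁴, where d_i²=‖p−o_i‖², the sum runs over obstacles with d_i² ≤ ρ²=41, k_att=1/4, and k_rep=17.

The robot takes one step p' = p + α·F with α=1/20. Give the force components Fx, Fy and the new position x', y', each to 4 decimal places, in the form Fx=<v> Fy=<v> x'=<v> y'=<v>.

F_att = 1/4·(g−p) = 1/4·(3,2) = (0.7500,0.5000)
o1: d²=170 > ρ²=41 → inactive
o2: d²=157 > ρ²=41 → inactive
o3: d²=13 ≤ ρ²=41; F_rep = 17·(3,-2)/13² = (0.3018,-0.2012)
o4: d²=130 > ρ²=41 → inactive
F = F_att + ΣF_rep = (1.0518,0.2988)
p' = p + 1/20·F = (0.0526,3.0149)

Fx=1.0518 Fy=0.2988 x'=0.0526 y'=3.0149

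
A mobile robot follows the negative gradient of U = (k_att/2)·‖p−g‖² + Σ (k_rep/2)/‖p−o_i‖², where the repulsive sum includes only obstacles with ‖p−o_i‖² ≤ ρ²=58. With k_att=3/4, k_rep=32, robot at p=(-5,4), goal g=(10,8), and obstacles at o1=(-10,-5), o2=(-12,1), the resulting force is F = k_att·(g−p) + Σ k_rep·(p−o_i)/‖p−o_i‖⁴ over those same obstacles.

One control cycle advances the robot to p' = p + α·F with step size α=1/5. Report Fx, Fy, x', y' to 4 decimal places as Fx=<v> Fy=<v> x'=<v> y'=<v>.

Fx=11.3166 Fy=3.0285 x'=-2.7367 y'=4.6057

F_att = 3/4·(g−p) = 3/4·(15,4) = (11.2500,3.0000)
o1: d²=106 > ρ²=58 → inactive
o2: d²=58 ≤ ρ²=58; F_rep = 32·(7,3)/58² = (0.0666,0.0285)
F = F_att + ΣF_rep = (11.3166,3.0285)
p' = p + 1/5·F = (-2.7367,4.6057)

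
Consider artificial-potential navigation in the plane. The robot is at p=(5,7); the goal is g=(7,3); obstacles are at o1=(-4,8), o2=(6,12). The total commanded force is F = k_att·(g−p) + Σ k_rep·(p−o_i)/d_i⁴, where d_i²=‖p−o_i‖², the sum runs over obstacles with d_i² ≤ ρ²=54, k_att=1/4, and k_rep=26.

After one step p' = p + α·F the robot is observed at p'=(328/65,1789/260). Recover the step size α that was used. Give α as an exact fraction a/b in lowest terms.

F_att = 1/4·(g−p) = 1/4·(2,-4) = (0.5000,-1.0000)
o1: d²=82 > ρ²=54 → inactive
o2: d²=26 ≤ ρ²=54; F_rep = 26·(-1,-5)/26² = (-0.0385,-0.1923)
F = F_att + ΣF_rep = (0.4615,-1.1923)
Δp = p'−p = (0.0462,-0.1192); α = Δx/Fx = (3/65) / (6/13) = 1/10
check: Δy/Fy = (-31/260) / (-31/26) = 1/10 ✓

α = 1/10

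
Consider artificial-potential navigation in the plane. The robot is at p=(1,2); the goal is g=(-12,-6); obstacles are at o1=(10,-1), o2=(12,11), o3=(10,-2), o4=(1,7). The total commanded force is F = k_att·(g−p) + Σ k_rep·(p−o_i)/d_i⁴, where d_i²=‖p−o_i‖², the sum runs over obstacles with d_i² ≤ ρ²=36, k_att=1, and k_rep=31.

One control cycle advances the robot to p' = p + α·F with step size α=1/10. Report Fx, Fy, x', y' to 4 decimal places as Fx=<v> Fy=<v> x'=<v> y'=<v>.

Fx=-13.0000 Fy=-8.2480 x'=-0.3000 y'=1.1752

F_att = 1·(g−p) = 1·(-13,-8) = (-13.0000,-8.0000)
o1: d²=90 > ρ²=36 → inactive
o2: d²=202 > ρ²=36 → inactive
o3: d²=97 > ρ²=36 → inactive
o4: d²=25 ≤ ρ²=36; F_rep = 31·(0,-5)/25² = (0.0000,-0.2480)
F = F_att + ΣF_rep = (-13.0000,-8.2480)
p' = p + 1/10·F = (-0.3000,1.1752)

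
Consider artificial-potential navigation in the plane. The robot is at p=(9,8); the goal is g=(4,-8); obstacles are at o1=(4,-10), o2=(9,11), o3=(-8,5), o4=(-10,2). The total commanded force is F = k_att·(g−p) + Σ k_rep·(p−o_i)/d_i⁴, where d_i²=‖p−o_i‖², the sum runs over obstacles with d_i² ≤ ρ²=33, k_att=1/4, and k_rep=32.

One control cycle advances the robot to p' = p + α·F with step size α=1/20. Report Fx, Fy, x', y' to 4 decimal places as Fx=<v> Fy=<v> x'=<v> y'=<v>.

Fx=-1.2500 Fy=-5.1852 x'=8.9375 y'=7.7407

F_att = 1/4·(g−p) = 1/4·(-5,-16) = (-1.2500,-4.0000)
o1: d²=349 > ρ²=33 → inactive
o2: d²=9 ≤ ρ²=33; F_rep = 32·(0,-3)/9² = (0.0000,-1.1852)
o3: d²=298 > ρ²=33 → inactive
o4: d²=397 > ρ²=33 → inactive
F = F_att + ΣF_rep = (-1.2500,-5.1852)
p' = p + 1/20·F = (8.9375,7.7407)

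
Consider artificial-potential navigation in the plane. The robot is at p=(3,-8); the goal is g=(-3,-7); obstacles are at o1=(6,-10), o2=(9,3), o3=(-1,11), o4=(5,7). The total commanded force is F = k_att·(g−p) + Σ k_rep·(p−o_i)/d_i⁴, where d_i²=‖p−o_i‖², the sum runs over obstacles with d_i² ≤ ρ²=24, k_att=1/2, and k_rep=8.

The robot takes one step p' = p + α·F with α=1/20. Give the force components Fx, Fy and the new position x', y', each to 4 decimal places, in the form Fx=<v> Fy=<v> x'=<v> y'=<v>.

F_att = 1/2·(g−p) = 1/2·(-6,1) = (-3.0000,0.5000)
o1: d²=13 ≤ ρ²=24; F_rep = 8·(-3,2)/13² = (-0.1420,0.0947)
o2: d²=157 > ρ²=24 → inactive
o3: d²=377 > ρ²=24 → inactive
o4: d²=229 > ρ²=24 → inactive
F = F_att + ΣF_rep = (-3.1420,0.5947)
p' = p + 1/20·F = (2.8429,-7.9703)

Fx=-3.1420 Fy=0.5947 x'=2.8429 y'=-7.9703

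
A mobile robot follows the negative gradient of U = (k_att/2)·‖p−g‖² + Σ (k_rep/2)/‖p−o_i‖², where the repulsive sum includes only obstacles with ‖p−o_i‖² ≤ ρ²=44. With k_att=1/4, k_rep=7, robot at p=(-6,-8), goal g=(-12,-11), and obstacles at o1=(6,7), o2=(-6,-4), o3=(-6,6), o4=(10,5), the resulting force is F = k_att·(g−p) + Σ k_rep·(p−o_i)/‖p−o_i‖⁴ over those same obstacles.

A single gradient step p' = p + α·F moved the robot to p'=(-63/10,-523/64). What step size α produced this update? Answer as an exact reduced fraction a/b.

α = 1/5

F_att = 1/4·(g−p) = 1/4·(-6,-3) = (-1.5000,-0.7500)
o1: d²=369 > ρ²=44 → inactive
o2: d²=16 ≤ ρ²=44; F_rep = 7·(0,-4)/16² = (0.0000,-0.1094)
o3: d²=196 > ρ²=44 → inactive
o4: d²=425 > ρ²=44 → inactive
F = F_att + ΣF_rep = (-1.5000,-0.8594)
Δp = p'−p = (-0.3000,-0.1719); α = Δx/Fx = (-3/10) / (-3/2) = 1/5
check: Δy/Fy = (-11/64) / (-55/64) = 1/5 ✓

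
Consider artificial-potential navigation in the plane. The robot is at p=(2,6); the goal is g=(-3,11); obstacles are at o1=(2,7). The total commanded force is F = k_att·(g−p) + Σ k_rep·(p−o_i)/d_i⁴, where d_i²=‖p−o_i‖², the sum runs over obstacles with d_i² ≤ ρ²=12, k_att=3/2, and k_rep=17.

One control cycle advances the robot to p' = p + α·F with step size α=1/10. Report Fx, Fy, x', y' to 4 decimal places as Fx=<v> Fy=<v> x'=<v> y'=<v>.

F_att = 3/2·(g−p) = 3/2·(-5,5) = (-7.5000,7.5000)
o1: d²=1 ≤ ρ²=12; F_rep = 17·(0,-1)/1² = (0.0000,-17.0000)
F = F_att + ΣF_rep = (-7.5000,-9.5000)
p' = p + 1/10·F = (1.2500,5.0500)

Fx=-7.5000 Fy=-9.5000 x'=1.2500 y'=5.0500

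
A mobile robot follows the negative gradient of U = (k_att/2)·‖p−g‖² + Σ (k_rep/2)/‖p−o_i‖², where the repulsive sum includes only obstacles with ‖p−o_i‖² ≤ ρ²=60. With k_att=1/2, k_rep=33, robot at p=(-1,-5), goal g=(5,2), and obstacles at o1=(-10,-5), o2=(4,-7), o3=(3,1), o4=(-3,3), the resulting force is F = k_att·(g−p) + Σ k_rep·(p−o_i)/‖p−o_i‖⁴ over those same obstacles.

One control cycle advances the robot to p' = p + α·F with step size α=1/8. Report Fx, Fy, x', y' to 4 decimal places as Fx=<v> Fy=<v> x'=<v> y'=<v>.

F_att = 1/2·(g−p) = 1/2·(6,7) = (3.0000,3.5000)
o1: d²=81 > ρ²=60 → inactive
o2: d²=29 ≤ ρ²=60; F_rep = 33·(-5,2)/29² = (-0.1962,0.0785)
o3: d²=52 ≤ ρ²=60; F_rep = 33·(-4,-6)/52² = (-0.0488,-0.0732)
o4: d²=68 > ρ²=60 → inactive
F = F_att + ΣF_rep = (2.7550,3.5053)
p' = p + 1/8·F = (-0.6556,-4.5618)

Fx=2.7550 Fy=3.5053 x'=-0.6556 y'=-4.5618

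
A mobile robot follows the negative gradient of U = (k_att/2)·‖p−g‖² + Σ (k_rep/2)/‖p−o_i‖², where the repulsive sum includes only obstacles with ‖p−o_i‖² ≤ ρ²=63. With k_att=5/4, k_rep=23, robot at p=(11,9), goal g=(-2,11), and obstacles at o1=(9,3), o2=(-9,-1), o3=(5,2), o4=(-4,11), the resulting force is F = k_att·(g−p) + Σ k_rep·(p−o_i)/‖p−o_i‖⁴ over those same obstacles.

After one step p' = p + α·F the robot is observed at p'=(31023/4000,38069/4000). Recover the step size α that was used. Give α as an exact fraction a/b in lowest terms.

F_att = 5/4·(g−p) = 5/4·(-13,2) = (-16.2500,2.5000)
o1: d²=40 ≤ ρ²=63; F_rep = 23·(2,6)/40² = (0.0288,0.0862)
o2: d²=500 > ρ²=63 → inactive
o3: d²=85 > ρ²=63 → inactive
o4: d²=229 > ρ²=63 → inactive
F = F_att + ΣF_rep = (-16.2213,2.5863)
Δp = p'−p = (-3.2443,0.5172); α = Δx/Fx = (-12977/4000) / (-12977/800) = 1/5
check: Δy/Fy = (2069/4000) / (2069/800) = 1/5 ✓

α = 1/5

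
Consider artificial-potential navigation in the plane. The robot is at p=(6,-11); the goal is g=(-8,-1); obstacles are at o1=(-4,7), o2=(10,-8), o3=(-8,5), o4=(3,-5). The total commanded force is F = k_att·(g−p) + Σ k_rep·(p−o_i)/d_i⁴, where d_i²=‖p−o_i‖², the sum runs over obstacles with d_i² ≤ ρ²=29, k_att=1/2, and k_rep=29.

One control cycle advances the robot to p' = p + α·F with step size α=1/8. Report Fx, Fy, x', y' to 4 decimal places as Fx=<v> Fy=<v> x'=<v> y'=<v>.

Fx=-7.1856 Fy=4.8608 x'=5.1018 y'=-10.3924

F_att = 1/2·(g−p) = 1/2·(-14,10) = (-7.0000,5.0000)
o1: d²=424 > ρ²=29 → inactive
o2: d²=25 ≤ ρ²=29; F_rep = 29·(-4,-3)/25² = (-0.1856,-0.1392)
o3: d²=452 > ρ²=29 → inactive
o4: d²=45 > ρ²=29 → inactive
F = F_att + ΣF_rep = (-7.1856,4.8608)
p' = p + 1/8·F = (5.1018,-10.3924)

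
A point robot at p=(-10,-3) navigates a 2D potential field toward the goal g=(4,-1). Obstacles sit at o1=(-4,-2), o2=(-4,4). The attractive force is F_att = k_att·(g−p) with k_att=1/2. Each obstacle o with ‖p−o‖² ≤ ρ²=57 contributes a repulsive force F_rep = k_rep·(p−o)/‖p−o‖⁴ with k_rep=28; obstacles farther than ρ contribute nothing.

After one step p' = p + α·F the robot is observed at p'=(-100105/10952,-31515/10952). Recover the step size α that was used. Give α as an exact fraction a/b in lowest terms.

F_att = 1/2·(g−p) = 1/2·(14,2) = (7.0000,1.0000)
o1: d²=37 ≤ ρ²=57; F_rep = 28·(-6,-1)/37² = (-0.1227,-0.0205)
o2: d²=85 > ρ²=57 → inactive
F = F_att + ΣF_rep = (6.8773,0.9795)
Δp = p'−p = (0.8597,0.1224); α = Δx/Fx = (9415/10952) / (9415/1369) = 1/8
check: Δy/Fy = (1341/10952) / (1341/1369) = 1/8 ✓

α = 1/8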